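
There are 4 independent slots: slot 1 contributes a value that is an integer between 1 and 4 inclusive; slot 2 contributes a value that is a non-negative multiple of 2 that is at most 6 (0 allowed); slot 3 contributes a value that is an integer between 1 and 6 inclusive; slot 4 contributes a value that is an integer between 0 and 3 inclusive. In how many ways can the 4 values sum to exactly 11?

The generating function for the choices is (q + q² + q³ + q⁴)·(1 + q² + q⁴ + q⁶)·(q + q² + q³ + q⁴ + q⁵ + q⁶)·(1 + q + q² + q³); the count is [q¹¹].
(q + q² + q³ + q⁴) has coefficients 0,1,1,1,1 for degrees 0…4.
(1 + q² + q⁴ + q⁶) has coefficients 1,0,1,0,1,0,1,0,0,0,0,0 for degrees 0…11.
Multiplying by (q + q² + q³ + q⁴ + q⁵ + q⁶) gives running coefficients 0,1,1,2,2,3,3,3,3,2,2,1 for degrees 0…11.
Finally multiplying by (1 + q + q² + q³), the product of all factors after the first has coefficients 0,1,2,4,6,8,10,11,12,11,10,8 for degrees 0…11.
[q¹¹] = 1·10 + 1·11 + 1·12 + 1·11 = 44.

44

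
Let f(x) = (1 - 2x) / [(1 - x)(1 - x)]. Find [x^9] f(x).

-8

The denominator gives the recurrence a_n = 2a_(n−1) − a_(n−2) for n ≥ 3; the numerator fixes a_0 = 1, a_1 = 0, a_2 = -1.
Iterating: 1, 0, -1, -2, -3, -4, -5, -6, -7, -8, so a_9 = -8.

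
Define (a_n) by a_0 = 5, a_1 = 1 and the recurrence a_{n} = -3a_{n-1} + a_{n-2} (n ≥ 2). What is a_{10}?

The ordinary generating function has denominator 1 + 3z - z^2.
Iterating the recurrence: a_0,…,a_{10} = 5, 1, 2, -5, 17, -56, 185, -611, 2018, -6665, 22013.

22013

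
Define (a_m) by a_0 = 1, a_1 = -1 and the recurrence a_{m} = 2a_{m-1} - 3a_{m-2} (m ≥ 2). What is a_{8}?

The ordinary generating function has denominator 1 - 2y + 3y^2.
Iterating the recurrence: a_0,…,a_{8} = 1, -1, -5, -7, 1, 23, 43, 17, -95.

-95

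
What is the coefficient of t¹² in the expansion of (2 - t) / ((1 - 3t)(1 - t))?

1328602

Partial fractions give a closed form: a_n = (5/2)·3^n + (-1/2)·1^n.
At n = 12: a_12 = 1328602.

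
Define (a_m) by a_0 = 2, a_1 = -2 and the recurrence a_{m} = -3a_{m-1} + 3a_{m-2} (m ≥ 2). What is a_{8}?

The ordinary generating function has denominator 1 + 3x - 3x^2.
Iterating the recurrence: a_0,…,a_{8} = 2, -2, 12, -42, 162, -612, 2322, -8802, 33372.

33372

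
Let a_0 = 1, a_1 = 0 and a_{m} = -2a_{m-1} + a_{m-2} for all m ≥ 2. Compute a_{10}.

The ordinary generating function has denominator 1 + 2q - q^2.
Iterating the recurrence: a_0,…,a_{10} = 1, 0, 1, -2, 5, -12, 29, -70, 169, -408, 985.

985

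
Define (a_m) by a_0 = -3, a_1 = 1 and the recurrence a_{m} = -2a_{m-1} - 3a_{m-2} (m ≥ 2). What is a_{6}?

-89

The ordinary generating function has denominator 1 + 2q + 3q^2.
Iterating the recurrence: a_0,…,a_{6} = -3, 1, 7, -17, 13, 25, -89.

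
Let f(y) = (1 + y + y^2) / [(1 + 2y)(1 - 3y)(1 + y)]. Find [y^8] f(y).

4418

Partial fractions give a closed form: a_n = (3/5)·(-2)^n + (13/20)·3^n + (-1/4)·(-1)^n.
At n = 8: a_8 = 4418.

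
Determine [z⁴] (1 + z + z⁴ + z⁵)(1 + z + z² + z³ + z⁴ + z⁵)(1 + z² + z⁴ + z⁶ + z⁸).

6

(1 + z + z⁴ + z⁵) has coefficients 1,1,0,0,1 for degrees 0…4.
(1 + z + z² + z³ + z⁴ + z⁵) has coefficients 1,1,1,1,1 for degrees 0…4.
Finally multiplying by (1 + z² + z⁴ + z⁶ + z⁸), the product of all factors after the first has coefficients 1,1,2,2,3 for degrees 0…4.
[z⁴] = 1·3 + 1·2 + 1·1 = 6.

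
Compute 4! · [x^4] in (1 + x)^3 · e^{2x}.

304

The EGF product rule gives c_4 = Σ_{k_1+k_2=4} C(4; k_1,k_2) · ∏ g_i(k_i), where (1+x)^3 gives the falling factorial (3)_k; e^{2x} gives (2)^k.
g_1(k) for k = 0…4: 1, 3, 6, 6, 0.
g_2(k) for k = 0…4: 1, 2, 4, 8, 16.
c_4 = Σ_k C(4,k)·g_1(k)·g_2(4−k) = 1·1·16 + 4·3·8 + 6·6·4 + 4·6·2 = 16 + 96 + 144 + 48 = 304.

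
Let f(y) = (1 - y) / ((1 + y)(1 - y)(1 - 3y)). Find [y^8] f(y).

4921

The denominator gives the recurrence a_n = 3a_(n−1) + a_(n−2) − 3a_(n−3) for n ≥ 3; the numerator fixes a_0 = 1, a_1 = 2, a_2 = 7.
Iterating: 1, 2, 7, 20, 61, 182, 547, 1640, 4921, so a_8 = 4921.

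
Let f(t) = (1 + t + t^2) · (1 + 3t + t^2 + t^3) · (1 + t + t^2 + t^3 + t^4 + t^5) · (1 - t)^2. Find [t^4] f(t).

(1 + t + t^2) has coefficients 1,1,1 for degrees 0…2.
(1 + 3t + t^2 + t^3) has coefficients 1,3,1,1,0 for degrees 0…4.
Multiplying by (1 + t + t^2 + t^3 + t^4 + t^5) gives running coefficients 1,4,5,6,6 for degrees 0…4.
Finally multiplying by (1 - t)^2, the product of all factors after the first has coefficients 1,2,-2,0,-1 for degrees 0…4.
[t^4] = 1·(-1) + 1·0 + 1·(-2) = -3.

-3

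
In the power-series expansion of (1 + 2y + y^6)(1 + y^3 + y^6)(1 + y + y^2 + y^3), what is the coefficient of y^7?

(1 + 2y + y^6) has coefficients 1,2,0,0,0,0,1 for degrees 0…6.
(1 + y^3 + y^6) has coefficients 1,0,0,1,0,0,1,0 for degrees 0…7.
Finally multiplying by (1 + y + y^2 + y^3), the product of all factors after the first has coefficients 1,1,1,2,1,1,2,1 for degrees 0…7.
[y^7] = 1·1 + 2·2 + 1·1 = 6.

6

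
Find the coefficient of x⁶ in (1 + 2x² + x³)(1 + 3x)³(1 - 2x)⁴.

-117

(1 + 2x² + x³) has coefficients 1,0,2,1 for degrees 0…3.
(1 + 3x)³ has coefficients 1,9,27,27,0,0,0 for degrees 0…6.
Finally multiplying by (1 - 2x)⁴, the product of all factors after the first has coefficients 1,1,-21,-5,160,-72,-432 for degrees 0…6.
[x⁶] = 1·(-432) + 2·160 + 1·(-5) = -117.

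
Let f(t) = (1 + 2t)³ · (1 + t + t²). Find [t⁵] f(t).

8

(1 + 2t)³ has coefficients 1,6,12,8 for degrees 0…3.
(1 + t + t²) has coefficients 1,1,1,0,0,0 for degrees 0…5.
[t⁵] = 1·0 + 6·0 + 12·0 + 8·1 = 8.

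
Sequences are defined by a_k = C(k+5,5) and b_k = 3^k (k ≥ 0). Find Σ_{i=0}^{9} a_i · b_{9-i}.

This is [x^9] in the product of the two ordinary generating functions.
Σ = 1·19683 + 6·6561 + 21·2187 + 56·729 + 126·243 + 252·81 + 462·27 + 792·9 + 1287·3 + 2002·1 = 222295.

222295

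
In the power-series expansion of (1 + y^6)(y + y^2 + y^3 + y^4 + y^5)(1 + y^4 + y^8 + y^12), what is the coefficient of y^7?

(1 + y^6) has coefficients 1,0,0,0,0,0,1 for degrees 0…6.
(y + y^2 + y^3 + y^4 + y^5) has coefficients 0,1,1,1,1,1,0,0 for degrees 0…7.
Finally multiplying by (1 + y^4 + y^8 + y^12), the product of all factors after the first has coefficients 0,1,1,1,1,2,1,1 for degrees 0…7.
[y^7] = 1·1 + 1·1 = 2.

2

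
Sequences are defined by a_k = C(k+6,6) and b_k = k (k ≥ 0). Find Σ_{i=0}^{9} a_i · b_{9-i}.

Write out a_i and b_{9-i} for i = 0,…,9 and sum the products.
Σ = 1·9 + 7·8 + 28·7 + 84·6 + 210·5 + 462·4 + 924·3 + 1716·2 + 3003·1 + 5005·0 = 12870.

12870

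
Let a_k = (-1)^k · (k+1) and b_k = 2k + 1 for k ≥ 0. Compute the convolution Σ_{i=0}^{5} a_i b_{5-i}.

Write out a_i and b_{5-i} for i = 0,…,5 and sum the products.
Σ = 1·11 − 2·9 + 3·7 − 4·5 + 5·3 − 6·1 = 3.

3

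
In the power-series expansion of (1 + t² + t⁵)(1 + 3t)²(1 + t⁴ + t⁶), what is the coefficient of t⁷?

21

(1 + t² + t⁵) has coefficients 1,0,1,0,0,1 for degrees 0…5.
(1 + 3t)² has coefficients 1,6,9,0,0,0,0,0 for degrees 0…7.
Finally multiplying by (1 + t⁴ + t⁶), the product of all factors after the first has coefficients 1,6,9,0,1,6,10,6 for degrees 0…7.
[t⁷] = 1·6 + 1·6 + 1·9 = 21.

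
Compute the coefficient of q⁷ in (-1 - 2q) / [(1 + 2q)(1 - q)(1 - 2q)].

The denominator gives the recurrence a_n = a_(n−1) + 4a_(n−2) − 4a_(n−3) for n ≥ 3; the numerator fixes a_0 = -1, a_1 = -3, a_2 = -7.
Iterating: -1, -3, -7, -15, -31, -63, -127, -255, so a_7 = -255.

-255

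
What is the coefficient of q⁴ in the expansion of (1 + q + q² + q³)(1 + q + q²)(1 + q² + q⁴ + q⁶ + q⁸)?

6

(1 + q + q² + q³) has coefficients 1,1,1,1 for degrees 0…3.
(1 + q + q²) has coefficients 1,1,1,0,0 for degrees 0…4.
Finally multiplying by (1 + q² + q⁴ + q⁶ + q⁸), the product of all factors after the first has coefficients 1,1,2,1,2 for degrees 0…4.
[q⁴] = 1·2 + 1·1 + 1·2 + 1·1 = 6.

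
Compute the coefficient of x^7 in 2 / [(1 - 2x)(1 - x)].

510

Partial fractions give a closed form: a_n = (4)·2^n + (-2)·1^n.
At n = 7: a_7 = 510.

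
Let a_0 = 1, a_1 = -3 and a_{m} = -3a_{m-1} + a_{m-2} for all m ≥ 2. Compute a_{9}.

-42837

The ordinary generating function has denominator 1 + 3y - y^2.
Iterating the recurrence: a_0,…,a_{9} = 1, -3, 10, -33, 109, -360, 1189, -3927, 12970, -42837.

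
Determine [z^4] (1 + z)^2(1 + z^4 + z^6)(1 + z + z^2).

(1 + z)^2 has coefficients 1,2,1 for degrees 0…2.
(1 + z^4 + z^6) has coefficients 1,0,0,0,1 for degrees 0…4.
Finally multiplying by (1 + z + z^2), the product of all factors after the first has coefficients 1,1,1,0,1 for degrees 0…4.
[z^4] = 1·1 + 2·0 + 1·1 = 2.

2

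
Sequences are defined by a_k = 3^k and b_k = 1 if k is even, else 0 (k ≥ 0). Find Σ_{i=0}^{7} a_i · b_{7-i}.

2460

The convolution is the x^7 coefficient of A(x)B(x).
Σ = 1·0 + 3·1 + 9·0 + 27·1 + 81·0 + 243·1 + 729·0 + 2187·1 = 2460.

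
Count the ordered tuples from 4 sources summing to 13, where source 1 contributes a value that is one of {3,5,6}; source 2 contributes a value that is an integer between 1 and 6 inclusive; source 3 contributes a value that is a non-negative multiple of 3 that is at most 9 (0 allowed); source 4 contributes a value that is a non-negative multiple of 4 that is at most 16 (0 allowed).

The generating function for the choices is (x³ + x⁵ + x⁶)·(x + x² + x³ + x⁴ + x⁵ + x⁶)·(1 + x³ + x⁶ + x⁹)·(1 + x⁴ + x⁸ + x¹² + x¹⁶); the count is [x¹³].
(x³ + x⁵ + x⁶) has coefficients 0,0,0,1,0,1,1 for degrees 0…6.
(x + x² + x³ + x⁴ + x⁵ + x⁶) has coefficients 0,1,1,1,1,1,1,0,0,0,0,0,0,0 for degrees 0…13.
Multiplying by (1 + x³ + x⁶ + x⁹) gives running coefficients 0,1,1,1,2,2,2,2,2,2,2,2,2,1 for degrees 0…13.
Finally multiplying by (1 + x⁴ + x⁸ + x¹² + x¹⁶), the product of all factors after the first has coefficients 0,1,1,1,2,3,3,3,4,5,5,5,6,6 for degrees 0…13.
[x¹³] = 1·5 + 1·4 + 1·3 = 12.

12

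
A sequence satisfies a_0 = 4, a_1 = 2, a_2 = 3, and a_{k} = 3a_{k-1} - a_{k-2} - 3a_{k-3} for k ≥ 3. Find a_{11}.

-3461

The ordinary generating function has denominator 1 - 3x + x^2 + 3x^3.
Iterating the recurrence: a_0,…,a_{11} = 4, 2, 3, -5, -24, -76, -189, -419, -840, -1534, -2505, -3461.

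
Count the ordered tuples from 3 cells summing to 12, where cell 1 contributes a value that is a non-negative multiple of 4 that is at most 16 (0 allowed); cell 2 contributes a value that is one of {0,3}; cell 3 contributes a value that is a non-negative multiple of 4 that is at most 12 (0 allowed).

The generating function for the choices is (1 + z^4 + z^8 + z^12 + z^16)·(1 + z^3)·(1 + z^4 + z^8 + z^12); the count is [z^12].
(1 + z^4 + z^8 + z^12 + z^16) has coefficients 1,0,0,0,1,0,0,0,1,0,0,0,1 for degrees 0…12.
(1 + z^3) has coefficients 1,0,0,1,0,0,0,0,0,0,0,0,0 for degrees 0…12.
Finally multiplying by (1 + z^4 + z^8 + z^12), the product of all factors after the first has coefficients 1,0,0,1,1,0,0,1,1,0,0,1,1 for degrees 0…12.
[z^12] = 1·1 + 1·1 + 1·1 + 1·1 = 4.

4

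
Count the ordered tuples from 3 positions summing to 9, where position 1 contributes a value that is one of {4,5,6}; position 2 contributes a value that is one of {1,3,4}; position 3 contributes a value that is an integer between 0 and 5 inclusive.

The generating function for the choices is (q^4 + q^5 + q^6)·(q + q^3 + q^4)·(1 + q + q^2 + q^3 + q^4 + q^5); the count is [q^9].
(q^4 + q^5 + q^6) has coefficients 0,0,0,0,1,1,1 for degrees 0…6.
(q + q^3 + q^4) has coefficients 0,1,0,1,1,0,0,0,0,0 for degrees 0…9.
Finally multiplying by (1 + q + q^2 + q^3 + q^4 + q^5), the product of all factors after the first has coefficients 0,1,1,2,3,3,3,2,2,1 for degrees 0…9.
[q^9] = 1·3 + 1·3 + 1·2 = 8.

8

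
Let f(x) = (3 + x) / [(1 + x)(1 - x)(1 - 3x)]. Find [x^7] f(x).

Partial fractions give a closed form: a_n = (1/4)·(-1)^n + (-1)·1^n + (15/4)·3^n.
At n = 7: a_7 = 8200.

8200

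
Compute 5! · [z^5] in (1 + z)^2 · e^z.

The EGF product rule gives c_5 = Σ_{k_1+k_2=5} C(5; k_1,k_2) · ∏ g_i(k_i), where (1+z)^2 gives the falling factorial (2)_k; e^z gives (1)^k.
g_1(k) for k = 0…5: 1, 2, 2, 0, 0, 0.
g_2(k) for k = 0…5: 1, 1, 1, 1, 1, 1.
c_5 = Σ_k C(5,k)·g_1(k)·g_2(5−k) = 1·1·1 + 5·2·1 + 10·2·1 = 1 + 10 + 20 = 31.

31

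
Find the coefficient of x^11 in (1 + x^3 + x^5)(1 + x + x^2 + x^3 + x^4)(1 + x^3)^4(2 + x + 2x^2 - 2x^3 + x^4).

100

(1 + x^3 + x^5) has coefficients 1,0,0,1,0,1 for degrees 0…5.
(1 + x + x^2 + x^3 + x^4) has coefficients 1,1,1,1,1,0,0,0,0,0,0,0 for degrees 0…11.
Multiplying by (1 + x^3)^4 gives running coefficients 1,1,1,5,5,4,10,10,6,10,10,4 for degrees 0…11.
Finally multiplying by (2 + x + 2x^2 - 2x^3 + x^4), the product of all factors after the first has coefficients 2,3,5,11,16,22,25,33,39,30,32,36 for degrees 0…11.
[x^11] = 1·36 + 1·39 + 1·25 = 100.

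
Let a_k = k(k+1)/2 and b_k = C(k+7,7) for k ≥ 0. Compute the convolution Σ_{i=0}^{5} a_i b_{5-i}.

Write out a_i and b_{5-i} for i = 0,…,5 and sum the products.
Σ = 0·792 + 1·330 + 3·120 + 6·36 + 10·8 + 15·1 = 1001.

1001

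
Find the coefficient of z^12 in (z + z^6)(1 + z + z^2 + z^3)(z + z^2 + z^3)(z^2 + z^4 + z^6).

(z + z^6) has coefficients 0,1,0,0,0,0,1 for degrees 0…6.
(1 + z + z^2 + z^3) has coefficients 1,1,1,1,0,0,0,0,0,0,0,0,0 for degrees 0…12.
Multiplying by (z + z^2 + z^3) gives running coefficients 0,1,2,3,3,2,1,0,0,0,0,0,0 for degrees 0…12.
Finally multiplying by (z^2 + z^4 + z^6), the product of all factors after the first has coefficients 0,0,0,1,2,4,5,6,6,5,4,2,1 for degrees 0…12.
[z^12] = 1·2 + 1·5 = 7.

7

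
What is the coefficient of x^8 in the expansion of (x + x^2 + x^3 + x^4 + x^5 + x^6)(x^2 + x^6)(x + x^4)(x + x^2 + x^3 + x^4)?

5

(x + x^2 + x^3 + x^4 + x^5 + x^6) has coefficients 0,1,1,1,1,1,1 for degrees 0…6.
(x^2 + x^6) has coefficients 0,0,1,0,0,0,1,0,0 for degrees 0…8.
Multiplying by (x + x^4) gives running coefficients 0,0,0,1,0,0,1,1,0 for degrees 0…8.
Finally multiplying by (x + x^2 + x^3 + x^4), the product of all factors after the first has coefficients 0,0,0,0,1,1,1,2,2 for degrees 0…8.
[x^8] = 1·2 + 1·1 + 1·1 + 1·1 + 1·0 + 1·0 = 5.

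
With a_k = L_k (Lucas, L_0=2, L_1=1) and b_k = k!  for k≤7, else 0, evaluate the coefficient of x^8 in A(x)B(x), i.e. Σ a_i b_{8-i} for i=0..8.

This is [x^8] in the product of the two ordinary generating functions.
Σ = 2·0 + 1·5040 + 3·720 + 4·120 + 7·24 + 11·6 + 18·2 + 29·1 + 47·1 = 8026.

8026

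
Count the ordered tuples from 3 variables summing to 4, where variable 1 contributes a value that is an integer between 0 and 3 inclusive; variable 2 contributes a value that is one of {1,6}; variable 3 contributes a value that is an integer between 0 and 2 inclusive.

The generating function for the choices is (1 + q + q² + q³)·(q + q⁶)·(1 + q + q²); the count is [q⁴].
(1 + q + q² + q³) has coefficients 1,1,1,1 for degrees 0…3.
(q + q⁶) has coefficients 0,1,0,0,0 for degrees 0…4.
Finally multiplying by (1 + q + q²), the product of all factors after the first has coefficients 0,1,1,1,0 for degrees 0…4.
[q⁴] = 1·0 + 1·1 + 1·1 + 1·1 = 3.

3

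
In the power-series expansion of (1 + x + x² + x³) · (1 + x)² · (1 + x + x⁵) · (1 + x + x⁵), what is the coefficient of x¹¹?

5

(1 + x + x² + x³) has coefficients 1,1,1,1 for degrees 0…3.
(1 + x)² has coefficients 1,2,1,0,0,0,0,0,0,0,0,0 for degrees 0…11.
Multiplying by (1 + x + x⁵) gives running coefficients 1,3,3,1,0,1,2,1,0,0,0,0 for degrees 0…11.
Finally multiplying by (1 + x + x⁵), the product of all factors after the first has coefficients 1,4,6,4,1,2,6,6,2,0,1,2 for degrees 0…11.
[x¹¹] = 1·2 + 1·1 + 1·0 + 1·2 = 5.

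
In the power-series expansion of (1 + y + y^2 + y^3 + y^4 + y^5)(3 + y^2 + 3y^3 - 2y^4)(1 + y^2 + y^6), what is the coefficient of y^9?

(1 + y + y^2 + y^3 + y^4 + y^5) has coefficients 1,1,1,1,1,1 for degrees 0…5.
(3 + y^2 + 3y^3 - 2y^4) has coefficients 3,0,1,3,-2,0,0,0,0,0 for degrees 0…9.
Finally multiplying by (1 + y^2 + y^6), the product of all factors after the first has coefficients 3,0,4,3,-1,3,1,0,1,3 for degrees 0…9.
[y^9] = 1·3 + 1·1 + 1·0 + 1·1 + 1·3 + 1·(-1) = 7.

7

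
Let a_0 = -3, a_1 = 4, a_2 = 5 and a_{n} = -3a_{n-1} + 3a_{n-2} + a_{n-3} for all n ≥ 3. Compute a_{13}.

-4779836

The ordinary generating function has denominator 1 + 3t - 3t^2 - t^3.
Iterating the recurrence: a_0,…,a_{13} = -3, 4, 5, -6, 37, -124, 477, -1766, 6605, -24636, 91957, -343174, 1280757, -4779836.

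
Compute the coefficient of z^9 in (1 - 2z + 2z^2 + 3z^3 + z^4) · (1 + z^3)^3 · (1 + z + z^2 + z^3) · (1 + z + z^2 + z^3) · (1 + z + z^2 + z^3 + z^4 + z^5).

235

(1 - 2z + 2z^2 + 3z^3 + z^4) has coefficients 1,-2,2,3,1 for degrees 0…4.
(1 + z^3)^3 has coefficients 1,0,0,3,0,0,3,0,0,1 for degrees 0…9.
Multiplying by (1 + z + z^2 + z^3) gives running coefficients 1,1,1,4,3,3,6,3,3,4 for degrees 0…9.
Multiplying by (1 + z + z^2 + z^3) gives running coefficients 1,2,3,7,9,11,16,15,15,16 for degrees 0…9.
Finally multiplying by (1 + z + z^2 + z^3 + z^4 + z^5), the product of all factors after the first has coefficients 1,3,6,13,22,33,48,61,73,82 for degrees 0…9.
[z^9] = 1·82 − 2·73 + 2·61 + 3·48 + 1·33 = 235.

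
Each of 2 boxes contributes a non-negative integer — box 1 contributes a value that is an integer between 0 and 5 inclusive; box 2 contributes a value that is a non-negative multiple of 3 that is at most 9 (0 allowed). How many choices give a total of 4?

The generating function for the choices is (1 + y + y² + y³ + y⁴ + y⁵)·(1 + y³ + y⁶ + y⁹); the count is [y⁴].
(1 + y + y² + y³ + y⁴ + y⁵) has coefficients 1,1,1,1,1 for degrees 0…4.
(1 + y³ + y⁶ + y⁹) has coefficients 1,0,0,1,0 for degrees 0…4.
[y⁴] = 1·0 + 1·1 + 1·0 + 1·0 + 1·1 = 2.

2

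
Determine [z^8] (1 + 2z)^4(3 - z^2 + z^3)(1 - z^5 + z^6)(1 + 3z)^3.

(1 + 2z)^4 has coefficients 1,8,24,32,16 for degrees 0…4.
(3 - z^2 + z^3) has coefficients 3,0,-1,1,0,0,0,0,0 for degrees 0…8.
Multiplying by (1 - z^5 + z^6) gives running coefficients 3,0,-1,1,0,-3,3,1,-2 for degrees 0…8.
Finally multiplying by (1 + 3z)^3, the product of all factors after the first has coefficients 3,27,80,73,-18,-3,3,-53,7 for degrees 0…8.
[z^8] = 1·7 + 8·(-53) + 24·3 + 32·(-3) + 16·(-18) = -729.

-729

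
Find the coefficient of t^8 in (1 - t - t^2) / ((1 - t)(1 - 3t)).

5468

The denominator gives the recurrence a_n = 4a_(n−1) − 3a_(n−2) for n ≥ 3; the numerator fixes a_0 = 1, a_1 = 3, a_2 = 8.
Iterating: 1, 3, 8, 23, 68, 203, 608, 1823, 5468, so a_8 = 5468.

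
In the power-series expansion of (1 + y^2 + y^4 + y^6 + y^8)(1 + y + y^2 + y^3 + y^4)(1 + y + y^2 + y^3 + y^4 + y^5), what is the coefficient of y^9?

(1 + y^2 + y^4 + y^6 + y^8) has coefficients 1,0,1,0,1,0,1,0,1 for degrees 0…8.
(1 + y + y^2 + y^3 + y^4) has coefficients 1,1,1,1,1,0,0,0,0,0 for degrees 0…9.
Finally multiplying by (1 + y + y^2 + y^3 + y^4 + y^5), the product of all factors after the first has coefficients 1,2,3,4,5,5,4,3,2,1 for degrees 0…9.
[y^9] = 1·1 + 1·3 + 1·5 + 1·4 + 1·2 = 15.

15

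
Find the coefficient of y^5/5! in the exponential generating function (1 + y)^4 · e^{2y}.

2512

The EGF product rule gives c_5 = Σ_{k_1+k_2=5} C(5; k_1,k_2) · ∏ g_i(k_i), where (1+y)^4 gives the falling factorial (4)_k; e^{2y} gives (2)^k.
g_1(k) for k = 0…5: 1, 4, 12, 24, 24, 0.
g_2(k) for k = 0…5: 1, 2, 4, 8, 16, 32.
c_5 = Σ_k C(5,k)·g_1(k)·g_2(5−k) = 1·1·32 + 5·4·16 + 10·12·8 + 10·24·4 + 5·24·2 = 32 + 320 + 960 + 960 + 240 = 2512.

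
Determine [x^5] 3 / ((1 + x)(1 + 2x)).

-189

Partial fractions give a closed form: a_n = (-3)·(-1)^n + (6)·(-2)^n.
At n = 5: a_5 = -189.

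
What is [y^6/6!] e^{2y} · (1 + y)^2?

928

The EGF product rule gives c_6 = Σ_{k_1+k_2=6} C(6; k_1,k_2) · ∏ g_i(k_i), where e^{2y} gives (2)^k; (1+y)^2 gives the falling factorial (2)_k.
g_1(k) for k = 0…6: 1, 2, 4, 8, 16, 32, 64.
g_2(k) for k = 0…6: 1, 2, 2, 0, 0, 0, 0.
c_6 = Σ_k C(6,k)·g_1(k)·g_2(6−k) = 15·16·2 + 6·32·2 + 1·64·1 = 480 + 384 + 64 = 928.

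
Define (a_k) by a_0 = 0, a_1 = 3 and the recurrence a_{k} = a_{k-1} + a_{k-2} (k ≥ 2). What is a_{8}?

The ordinary generating function has denominator 1 - t - t^2.
Iterating the recurrence: a_0,…,a_{8} = 0, 3, 3, 6, 9, 15, 24, 39, 63.

63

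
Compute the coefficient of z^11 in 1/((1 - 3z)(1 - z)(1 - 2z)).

Partial fractions give a closed form: a_n = (9/2)·3^n + (1/2)·1^n + (-4)·2^n.
At n = 11: a_11 = 788970.

788970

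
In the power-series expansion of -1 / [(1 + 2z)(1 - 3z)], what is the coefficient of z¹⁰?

-35839

Partial fractions give a closed form: a_n = (-2/5)·(-2)^n + (-3/5)·3^n.
At n = 10: a_10 = -35839.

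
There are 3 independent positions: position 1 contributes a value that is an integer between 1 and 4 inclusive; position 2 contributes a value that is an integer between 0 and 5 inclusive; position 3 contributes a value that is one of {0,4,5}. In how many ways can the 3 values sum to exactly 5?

5

The generating function for the choices is (q + q² + q³ + q⁴)·(1 + q + q² + q³ + q⁴ + q⁵)·(1 + q⁴ + q⁵); the count is [q⁵].
(q + q² + q³ + q⁴) has coefficients 0,1,1,1,1 for degrees 0…4.
(1 + q + q² + q³ + q⁴ + q⁵) has coefficients 1,1,1,1,1,1 for degrees 0…5.
Finally multiplying by (1 + q⁴ + q⁵), the product of all factors after the first has coefficients 1,1,1,1,2,3 for degrees 0…5.
[q⁵] = 1·2 + 1·1 + 1·1 + 1·1 = 5.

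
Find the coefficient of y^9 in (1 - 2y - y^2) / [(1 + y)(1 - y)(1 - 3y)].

4921

Partial fractions give a closed form: a_n = (1/4)·(-1)^n + (1/2)·1^n + (1/4)·3^n.
At n = 9: a_9 = 4921.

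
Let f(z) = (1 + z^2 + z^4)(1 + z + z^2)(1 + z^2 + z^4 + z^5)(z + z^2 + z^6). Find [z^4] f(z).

(1 + z^2 + z^4) has coefficients 1,0,1,0,1 for degrees 0…4.
(1 + z + z^2) has coefficients 1,1,1,0,0 for degrees 0…4.
Multiplying by (1 + z^2 + z^4 + z^5) gives running coefficients 1,1,2,1,2 for degrees 0…4.
Finally multiplying by (z + z^2 + z^6), the product of all factors after the first has coefficients 0,1,2,3,3 for degrees 0…4.
[z^4] = 1·3 + 1·2 + 1·0 = 5.

5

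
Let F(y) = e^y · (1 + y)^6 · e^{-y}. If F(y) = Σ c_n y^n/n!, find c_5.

The EGF product rule gives c_5 = Σ_{k_1+k_2+k_3=5} C(5; k_1,k_2,k_3) · ∏ g_i(k_i), where e^y gives (1)^k; (1+y)^6 gives the falling factorial (6)_k; e^{-y} gives (-1)^k.
g_1(k) for k = 0…5: 1, 1, 1, 1, 1, 1.
g_2(k) for k = 0…5: 1, 6, 30, 120, 360, 720.
g_3(k) for k = 0…5: 1, -1, 1, -1, 1, -1.
First combine the last two factors: h(k) = Σ_j C(k,j)·g_2(j)·g_3(k−j) for k = 0…5: 1, 5, 19, 47, 37, -151.
c_5 = Σ_k C(5,k)·g_1(k)·h(5−k) = 1·1·(-151) + 5·1·37 + 10·1·47 + 10·1·19 + 5·1·5 + 1·1·1 = −151 + 185 + 470 + 190 + 25 + 1 = 720.

720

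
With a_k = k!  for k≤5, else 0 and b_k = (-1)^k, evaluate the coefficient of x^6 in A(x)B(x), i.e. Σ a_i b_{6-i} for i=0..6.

The convolution is the x^6 coefficient of A(x)B(x).
Σ = 1·1 + 1·(-1) + 2·1 + 6·(-1) + 24·1 + 120·(-1) + 0·1 = -100.

-100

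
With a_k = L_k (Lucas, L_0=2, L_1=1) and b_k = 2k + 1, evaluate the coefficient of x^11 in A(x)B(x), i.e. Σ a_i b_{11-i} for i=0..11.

Write out a_i and b_{11-i} for i = 0,…,11 and sum the products.
Σ = 2·23 + 1·21 + 3·19 + 4·17 + 7·15 + 11·13 + 18·11 + 29·9 + 47·7 + 76·5 + 123·3 + 199·1 = 2176.

2176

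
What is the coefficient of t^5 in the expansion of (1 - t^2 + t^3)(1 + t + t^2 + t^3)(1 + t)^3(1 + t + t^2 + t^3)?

(1 - t^2 + t^3) has coefficients 1,0,-1,1 for degrees 0…3.
(1 + t + t^2 + t^3) has coefficients 1,1,1,1,0,0 for degrees 0…5.
Multiplying by (1 + t)^3 gives running coefficients 1,4,7,8,7,4 for degrees 0…5.
Finally multiplying by (1 + t + t^2 + t^3), the product of all factors after the first has coefficients 1,5,12,20,26,26 for degrees 0…5.
[t^5] = 1·26 − 1·20 + 1·12 = 18.

18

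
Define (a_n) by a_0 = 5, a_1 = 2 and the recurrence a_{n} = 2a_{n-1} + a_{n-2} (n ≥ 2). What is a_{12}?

56425

The ordinary generating function has denominator 1 - 2x - x^2.
Iterating the recurrence: a_0,…,a_{12} = 5, 2, 9, 20, 49, 118, 285, 688, 1661, 4010, 9681, 23372, 56425.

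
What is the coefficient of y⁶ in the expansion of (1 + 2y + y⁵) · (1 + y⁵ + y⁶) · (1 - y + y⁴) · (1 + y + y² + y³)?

(1 + 2y + y⁵) has coefficients 1,2,0,0,0,1 for degrees 0…5.
(1 + y⁵ + y⁶) has coefficients 1,0,0,0,0,1,1 for degrees 0…6.
Multiplying by (1 - y + y⁴) gives running coefficients 1,-1,0,0,1,1,0 for degrees 0…6.
Finally multiplying by (1 + y + y² + y³), the product of all factors after the first has coefficients 1,0,0,0,0,2,2 for degrees 0…6.
[y⁶] = 1·2 + 2·2 + 1·0 = 6.

6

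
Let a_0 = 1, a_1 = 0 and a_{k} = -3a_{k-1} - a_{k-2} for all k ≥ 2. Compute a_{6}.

-55

The ordinary generating function has denominator 1 + 3x + x^2.
Iterating the recurrence: a_0,…,a_{6} = 1, 0, -1, 3, -8, 21, -55.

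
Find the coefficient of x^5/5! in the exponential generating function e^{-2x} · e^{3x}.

1

The EGF product rule gives c_5 = Σ_{k_1+k_2=5} C(5; k_1,k_2) · ∏ g_i(k_i), where e^{-2x} gives (-2)^k; e^{3x} gives (3)^k.
g_1(k) for k = 0…5: 1, -2, 4, -8, 16, -32.
g_2(k) for k = 0…5: 1, 3, 9, 27, 81, 243.
c_5 = Σ_k C(5,k)·g_1(k)·g_2(5−k) = 1·1·243 + 5·(-2)·81 + 10·4·27 + 10·(-8)·9 + 5·16·3 + 1·(-32)·1 = 243 − 810 + 1080 − 720 + 240 − 32 = 1.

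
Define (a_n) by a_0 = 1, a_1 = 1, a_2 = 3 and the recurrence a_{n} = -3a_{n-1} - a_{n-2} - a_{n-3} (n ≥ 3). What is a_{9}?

The ordinary generating function has denominator 1 + 3z + z^2 + z^3.
Iterating the recurrence: a_0,…,a_{9} = 1, 1, 3, -11, 29, -79, 219, -607, 1681, -4655.

-4655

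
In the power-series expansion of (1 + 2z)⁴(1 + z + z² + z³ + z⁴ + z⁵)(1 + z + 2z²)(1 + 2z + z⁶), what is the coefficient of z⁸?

(1 + 2z)⁴ has coefficients 1,8,24,32,16 for degrees 0…4.
(1 + z + z² + z³ + z⁴ + z⁵) has coefficients 1,1,1,1,1,1,0,0,0 for degrees 0…8.
Multiplying by (1 + z + 2z²) gives running coefficients 1,2,4,4,4,4,3,2,0 for degrees 0…8.
Finally multiplying by (1 + 2z + z⁶), the product of all factors after the first has coefficients 1,4,8,12,12,12,12,10,8 for degrees 0…8.
[z⁸] = 1·8 + 8·10 + 24·12 + 32·12 + 16·12 = 952.

952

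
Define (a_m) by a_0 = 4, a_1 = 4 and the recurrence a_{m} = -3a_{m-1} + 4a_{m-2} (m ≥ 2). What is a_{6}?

The ordinary generating function has denominator 1 + 3t - 4t^2.
Iterating the recurrence: a_0,…,a_{6} = 4, 4, 4, 4, 4, 4, 4.

4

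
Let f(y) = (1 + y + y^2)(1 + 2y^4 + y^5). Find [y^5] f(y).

3

(1 + y + y^2) has coefficients 1,1,1 for degrees 0…2.
(1 + 2y^4 + y^5) has coefficients 1,0,0,0,2,1 for degrees 0…5.
[y^5] = 1·1 + 1·2 + 1·0 = 3.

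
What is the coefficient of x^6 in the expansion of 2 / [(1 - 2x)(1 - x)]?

254

Partial fractions give a closed form: a_n = (4)·2^n + (-2)·1^n.
At n = 6: a_6 = 254.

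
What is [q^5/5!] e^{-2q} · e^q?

The EGF product rule gives c_5 = Σ_{k_1+k_2=5} C(5; k_1,k_2) · ∏ g_i(k_i), where e^{-2q} gives (-2)^k; e^q gives (1)^k.
g_1(k) for k = 0…5: 1, -2, 4, -8, 16, -32.
g_2(k) for k = 0…5: 1, 1, 1, 1, 1, 1.
c_5 = Σ_k C(5,k)·g_1(k)·g_2(5−k) = 1·1·1 + 5·(-2)·1 + 10·4·1 + 10·(-8)·1 + 5·16·1 + 1·(-32)·1 = 1 − 10 + 40 − 80 + 80 − 32 = -1.

-1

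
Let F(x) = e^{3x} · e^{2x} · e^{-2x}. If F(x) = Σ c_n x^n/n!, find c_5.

243

The EGF product rule gives c_5 = Σ_{k_1+k_2+k_3=5} C(5; k_1,k_2,k_3) · ∏ g_i(k_i), where e^{3x} gives (3)^k; e^{2x} gives (2)^k; e^{-2x} gives (-2)^k.
g_1(k) for k = 0…5: 1, 3, 9, 27, 81, 243.
g_2(k) for k = 0…5: 1, 2, 4, 8, 16, 32.
g_3(k) for k = 0…5: 1, -2, 4, -8, 16, -32.
First combine the last two factors: h(k) = Σ_j C(k,j)·g_2(j)·g_3(k−j) for k = 0…5: 1, 0, 0, 0, 0, 0.
c_5 = Σ_k C(5,k)·g_1(k)·h(5−k) = 1·243·1 = 243.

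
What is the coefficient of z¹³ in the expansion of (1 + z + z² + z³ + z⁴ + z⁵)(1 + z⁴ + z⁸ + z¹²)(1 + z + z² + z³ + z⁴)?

8

(1 + z + z² + z³ + z⁴ + z⁵) has coefficients 1,1,1,1,1,1 for degrees 0…5.
(1 + z⁴ + z⁸ + z¹²) has coefficients 1,0,0,0,1,0,0,0,1,0,0,0,1,0 for degrees 0…13.
Finally multiplying by (1 + z + z² + z³ + z⁴), the product of all factors after the first has coefficients 1,1,1,1,2,1,1,1,2,1,1,1,2,1 for degrees 0…13.
[z¹³] = 1·1 + 1·2 + 1·1 + 1·1 + 1·1 + 1·2 = 8.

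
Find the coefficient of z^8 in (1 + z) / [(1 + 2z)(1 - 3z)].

The denominator gives the recurrence a_n = a_(n−1) + 6a_(n−2) for n ≥ 2; the numerator fixes a_0 = 1, a_1 = 2.
Iterating: 1, 2, 8, 20, 68, 188, 596, 1724, 5300, so a_8 = 5300.

5300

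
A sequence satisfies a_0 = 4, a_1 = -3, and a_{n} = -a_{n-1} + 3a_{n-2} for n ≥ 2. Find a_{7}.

-771

The ordinary generating function has denominator 1 + y - 3y^2.
Iterating the recurrence: a_0,…,a_{7} = 4, -3, 15, -24, 69, -141, 348, -771.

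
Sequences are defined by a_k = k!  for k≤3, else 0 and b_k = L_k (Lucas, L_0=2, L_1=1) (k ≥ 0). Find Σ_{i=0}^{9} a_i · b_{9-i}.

289

This is [x^9] in the product of the two ordinary generating functions.
Σ = 1·76 + 1·47 + 2·29 + 6·18 + 0·11 + 0·7 + 0·4 + 0·3 + 0·1 + 0·2 = 289.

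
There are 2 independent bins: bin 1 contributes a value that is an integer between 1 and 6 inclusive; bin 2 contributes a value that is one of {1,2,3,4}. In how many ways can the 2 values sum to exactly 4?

3

The generating function for the choices is (x + x^2 + x^3 + x^4 + x^5 + x^6)·(x + x^2 + x^3 + x^4); the count is [x^4].
(x + x^2 + x^3 + x^4 + x^5 + x^6) has coefficients 0,1,1,1,1 for degrees 0…4.
(x + x^2 + x^3 + x^4) has coefficients 0,1,1,1,1 for degrees 0…4.
[x^4] = 1·1 + 1·1 + 1·1 + 1·0 = 3.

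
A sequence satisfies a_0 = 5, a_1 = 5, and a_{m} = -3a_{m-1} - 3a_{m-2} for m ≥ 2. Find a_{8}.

The ordinary generating function has denominator 1 + 3t + 3t^2.
Iterating the recurrence: a_0,…,a_{8} = 5, 5, -30, 75, -135, 180, -135, -135, 810.

810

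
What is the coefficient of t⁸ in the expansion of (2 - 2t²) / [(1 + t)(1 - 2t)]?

The denominator gives the recurrence a_n = a_(n−1) + 2a_(n−2) for n ≥ 3; the numerator fixes a_0 = 2, a_1 = 2, a_2 = 4.
Iterating: 2, 2, 4, 8, 16, 32, 64, 128, 256, so a_8 = 256.

256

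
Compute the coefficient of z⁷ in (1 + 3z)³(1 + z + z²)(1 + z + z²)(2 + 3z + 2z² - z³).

431

(1 + 3z)³ has coefficients 1,9,27,27 for degrees 0…3.
(1 + z + z²) has coefficients 1,1,1,0,0,0,0,0 for degrees 0…7.
Multiplying by (1 + z + z²) gives running coefficients 1,2,3,2,1,0,0,0 for degrees 0…7.
Finally multiplying by (2 + 3z + 2z² - z³), the product of all factors after the first has coefficients 2,7,14,16,12,4,0,-1 for degrees 0…7.
[z⁷] = 1·(-1) + 9·0 + 27·4 + 27·12 = 431.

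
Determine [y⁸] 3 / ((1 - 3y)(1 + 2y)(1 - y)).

Partial fractions give a closed form: a_n = (27/10)·3^n + (4/5)·(-2)^n + (-1/2)·1^n.
At n = 8: a_8 = 17919.

17919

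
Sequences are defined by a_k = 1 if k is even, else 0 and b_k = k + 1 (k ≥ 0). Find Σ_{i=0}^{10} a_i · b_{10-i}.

36

The convolution is the t^10 coefficient of A(t)B(t).
Σ = 1·11 + 0·10 + 1·9 + 0·8 + 1·7 + 0·6 + 1·5 + 0·4 + 1·3 + 0·2 + 1·1 = 36.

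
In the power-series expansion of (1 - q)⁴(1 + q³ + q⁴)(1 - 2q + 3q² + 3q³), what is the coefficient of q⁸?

(1 - q)⁴ has coefficients 1,-4,6,-4,1 for degrees 0…4.
(1 + q³ + q⁴) has coefficients 1,0,0,1,1,0,0,0,0 for degrees 0…8.
Finally multiplying by (1 - 2q + 3q² + 3q³), the product of all factors after the first has coefficients 1,-2,3,4,-1,1,6,3,0 for degrees 0…8.
[q⁸] = 1·0 − 4·3 + 6·6 − 4·1 + 1·(-1) = 19.

19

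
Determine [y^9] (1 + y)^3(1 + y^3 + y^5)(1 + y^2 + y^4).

7

(1 + y)^3 has coefficients 1,3,3,1 for degrees 0…3.
(1 + y^3 + y^5) has coefficients 1,0,0,1,0,1,0,0,0,0 for degrees 0…9.
Finally multiplying by (1 + y^2 + y^4), the product of all factors after the first has coefficients 1,0,1,1,1,2,0,2,0,1 for degrees 0…9.
[y^9] = 1·1 + 3·0 + 3·2 + 1·0 = 7.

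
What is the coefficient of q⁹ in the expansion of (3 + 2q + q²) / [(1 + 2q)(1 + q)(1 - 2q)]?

-426

Partial fractions give a closed form: a_n = (9/4)·(-2)^n + (-2/3)·(-1)^n + (17/12)·2^n.
At n = 9: a_9 = -426.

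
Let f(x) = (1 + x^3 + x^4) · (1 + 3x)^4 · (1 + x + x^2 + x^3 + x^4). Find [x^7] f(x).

620

(1 + x^3 + x^4) has coefficients 1,0,0,1,1 for degrees 0…4.
(1 + 3x)^4 has coefficients 1,12,54,108,81,0,0,0 for degrees 0…7.
Finally multiplying by (1 + x + x^2 + x^3 + x^4), the product of all factors after the first has coefficients 1,13,67,175,256,255,243,189 for degrees 0…7.
[x^7] = 1·189 + 1·256 + 1·175 = 620.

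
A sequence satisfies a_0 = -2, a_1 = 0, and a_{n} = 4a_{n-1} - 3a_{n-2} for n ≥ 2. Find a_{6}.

The ordinary generating function has denominator 1 - 4q + 3q^2.
Iterating the recurrence: a_0,…,a_{6} = -2, 0, 6, 24, 78, 240, 726.

726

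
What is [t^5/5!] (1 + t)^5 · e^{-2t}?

The EGF product rule gives c_5 = Σ_{k_1+k_2=5} C(5; k_1,k_2) · ∏ g_i(k_i), where (1+t)^5 gives the falling factorial (5)_k; e^{-2t} gives (-2)^k.
g_1(k) for k = 0…5: 1, 5, 20, 60, 120, 120.
g_2(k) for k = 0…5: 1, -2, 4, -8, 16, -32.
c_5 = Σ_k C(5,k)·g_1(k)·g_2(5−k) = 1·1·(-32) + 5·5·16 + 10·20·(-8) + 10·60·4 + 5·120·(-2) + 1·120·1 = −32 + 400 − 1600 + 2400 − 1200 + 120 = 88.

88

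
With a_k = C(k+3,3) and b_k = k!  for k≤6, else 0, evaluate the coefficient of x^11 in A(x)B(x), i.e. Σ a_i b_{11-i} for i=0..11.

55360

The convolution is the x^11 coefficient of A(x)B(x).
Σ = 1·0 + 4·0 + 10·0 + 20·0 + 35·0 + 56·720 + 84·120 + 120·24 + 165·6 + 220·2 + 286·1 + 364·1 = 55360.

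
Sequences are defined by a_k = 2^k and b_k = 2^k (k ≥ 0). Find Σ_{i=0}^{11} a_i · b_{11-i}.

This is [x^11] in the product of the two ordinary generating functions.
Σ = 1·2048 + 2·1024 + 4·512 + 8·256 + 16·128 + 32·64 + 64·32 + 128·16 + 256·8 + 512·4 + 1024·2 + 2048·1 = 24576.

24576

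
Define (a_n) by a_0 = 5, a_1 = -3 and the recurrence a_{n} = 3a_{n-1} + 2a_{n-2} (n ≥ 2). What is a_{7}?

-339

The ordinary generating function has denominator 1 - 3z - 2z^2.
Iterating the recurrence: a_0,…,a_{7} = 5, -3, 1, -3, -7, -27, -95, -339.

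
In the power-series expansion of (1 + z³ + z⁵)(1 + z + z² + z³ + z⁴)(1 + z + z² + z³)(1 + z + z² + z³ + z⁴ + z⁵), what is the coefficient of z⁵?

24

(1 + z³ + z⁵) has coefficients 1,0,0,1,0,1 for degrees 0…5.
(1 + z + z² + z³ + z⁴) has coefficients 1,1,1,1,1,0 for degrees 0…5.
Multiplying by (1 + z + z² + z³) gives running coefficients 1,2,3,4,4,3 for degrees 0…5.
Finally multiplying by (1 + z + z² + z³ + z⁴ + z⁵), the product of all factors after the first has coefficients 1,3,6,10,14,17 for degrees 0…5.
[z⁵] = 1·17 + 1·6 + 1·1 = 24.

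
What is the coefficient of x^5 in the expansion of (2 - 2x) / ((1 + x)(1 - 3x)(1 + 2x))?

70

The denominator gives the recurrence a_n = 7a_(n−2) + 6a_(n−3) for n ≥ 3; the numerator fixes a_0 = 2, a_1 = -2, a_2 = 14.
Iterating: 2, -2, 14, -2, 86, 70, so a_5 = 70.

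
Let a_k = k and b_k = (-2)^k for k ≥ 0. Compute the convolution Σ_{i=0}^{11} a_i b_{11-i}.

459

The convolution is the t^11 coefficient of A(t)B(t).
Σ = 0·(-2048) + 1·1024 + 2·(-512) + 3·256 + 4·(-128) + 5·64 + 6·(-32) + 7·16 + 8·(-8) + 9·4 + 10·(-2) + 11·1 = 459.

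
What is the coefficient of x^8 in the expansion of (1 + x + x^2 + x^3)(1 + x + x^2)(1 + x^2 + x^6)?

3

(1 + x + x^2 + x^3) has coefficients 1,1,1,1 for degrees 0…3.
(1 + x + x^2) has coefficients 1,1,1,0,0,0,0,0,0 for degrees 0…8.
Finally multiplying by (1 + x^2 + x^6), the product of all factors after the first has coefficients 1,1,2,1,1,0,1,1,1 for degrees 0…8.
[x^8] = 1·1 + 1·1 + 1·1 + 1·0 = 3.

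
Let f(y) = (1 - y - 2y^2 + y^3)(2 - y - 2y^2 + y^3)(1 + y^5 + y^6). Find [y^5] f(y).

(1 - y - 2y^2 + y^3) has coefficients 1,-1,-2,1 for degrees 0…3.
(2 - y - 2y^2 + y^3) has coefficients 2,-1,-2,1,0,0 for degrees 0…5.
Finally multiplying by (1 + y^5 + y^6), the product of all factors after the first has coefficients 2,-1,-2,1,0,2 for degrees 0…5.
[y^5] = 1·2 − 1·0 − 2·1 + 1·(-2) = -2.

-2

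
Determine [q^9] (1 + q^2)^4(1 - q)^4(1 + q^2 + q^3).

-16

(1 + q^2)^4 has coefficients 1,0,4,0,6,0,4,0,1 for degrees 0…8.
(1 - q)^4 has coefficients 1,-4,6,-4,1,0,0,0,0,0 for degrees 0…9.
Finally multiplying by (1 + q^2 + q^3), the product of all factors after the first has coefficients 1,-4,7,-7,3,2,-3,1,0,0 for degrees 0…9.
[q^9] = 1·0 + 4·1 + 6·2 + 4·(-7) + 1·(-4) = -16.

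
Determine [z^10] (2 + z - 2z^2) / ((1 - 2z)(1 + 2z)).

1536

The denominator gives the recurrence a_n = 4a_(n−2) for n ≥ 3; the numerator fixes a_0 = 2, a_1 = 1, a_2 = 6.
Iterating: 2, 1, 6, 4, 24, 16, 96, 64, 384, 256, 1536, so a_10 = 1536.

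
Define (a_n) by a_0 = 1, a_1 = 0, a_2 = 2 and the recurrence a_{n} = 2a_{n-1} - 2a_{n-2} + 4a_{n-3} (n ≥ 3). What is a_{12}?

The ordinary generating function has denominator 1 - 2t + 2t^2 - 4t^3.
Iterating the recurrence: a_0,…,a_{12} = 1, 0, 2, 8, 12, 16, 40, 96, 176, 320, 672, 1408, 2752.

2752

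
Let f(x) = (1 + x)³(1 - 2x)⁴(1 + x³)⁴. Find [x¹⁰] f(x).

(1 + x)³ has coefficients 1,3,3,1 for degrees 0…3.
(1 - 2x)⁴ has coefficients 1,-8,24,-32,16,0,0,0,0,0,0 for degrees 0…10.
Finally multiplying by (1 + x³)⁴, the product of all factors after the first has coefficients 1,-8,24,-28,-16,96,-122,16,144,-188,64 for degrees 0…10.
[x¹⁰] = 1·64 + 3·(-188) + 3·144 + 1·16 = -52.

-52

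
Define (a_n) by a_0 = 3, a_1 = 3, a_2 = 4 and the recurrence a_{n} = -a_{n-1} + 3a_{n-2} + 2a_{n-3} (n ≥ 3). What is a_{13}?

The ordinary generating function has denominator 1 + y - 3y^2 - 2y^3.
Iterating the recurrence: a_0,…,a_{13} = 3, 3, 4, 11, 7, 34, 9, 107, -12, 351, -173, 1202, -1019, 4279.

4279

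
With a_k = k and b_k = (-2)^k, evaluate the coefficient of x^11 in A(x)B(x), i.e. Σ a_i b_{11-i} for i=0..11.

459

Write out a_i and b_{11-i} for i = 0,…,11 and sum the products.
Σ = 0·(-2048) + 1·1024 + 2·(-512) + 3·256 + 4·(-128) + 5·64 + 6·(-32) + 7·16 + 8·(-8) + 9·4 + 10·(-2) + 11·1 = 459.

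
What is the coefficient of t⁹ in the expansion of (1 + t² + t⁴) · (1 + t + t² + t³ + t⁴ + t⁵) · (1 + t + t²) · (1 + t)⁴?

106

(1 + t² + t⁴) has coefficients 1,0,1,0,1 for degrees 0…4.
(1 + t + t² + t³ + t⁴ + t⁵) has coefficients 1,1,1,1,1,1,0,0,0,0 for degrees 0…9.
Multiplying by (1 + t + t²) gives running coefficients 1,2,3,3,3,3,2,1,0,0 for degrees 0…9.
Finally multiplying by (1 + t)⁴, the product of all factors after the first has coefficients 1,6,17,31,42,47,47,42,31,17 for degrees 0…9.
[t⁹] = 1·17 + 1·42 + 1·47 = 106.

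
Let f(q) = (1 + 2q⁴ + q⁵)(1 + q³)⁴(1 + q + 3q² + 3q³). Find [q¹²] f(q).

(1 + 2q⁴ + q⁵) has coefficients 1,0,0,0,2,1 for degrees 0…5.
(1 + q³)⁴ has coefficients 1,0,0,4,0,0,6,0,0,4,0,0,1 for degrees 0…12.
Finally multiplying by (1 + q + 3q² + 3q³), the product of all factors after the first has coefficients 1,1,3,7,4,12,18,6,18,22,4,12,13 for degrees 0…12.
[q¹²] = 1·13 + 2·18 + 1·6 = 55.

55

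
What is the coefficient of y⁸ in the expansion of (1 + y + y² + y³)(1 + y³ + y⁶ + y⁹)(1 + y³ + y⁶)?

(1 + y + y² + y³) has coefficients 1,1,1,1 for degrees 0…3.
(1 + y³ + y⁶ + y⁹) has coefficients 1,0,0,1,0,0,1,0,0 for degrees 0…8.
Finally multiplying by (1 + y³ + y⁶), the product of all factors after the first has coefficients 1,0,0,2,0,0,3,0,0 for degrees 0…8.
[y⁸] = 1·0 + 1·0 + 1·3 + 1·0 = 3.

3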